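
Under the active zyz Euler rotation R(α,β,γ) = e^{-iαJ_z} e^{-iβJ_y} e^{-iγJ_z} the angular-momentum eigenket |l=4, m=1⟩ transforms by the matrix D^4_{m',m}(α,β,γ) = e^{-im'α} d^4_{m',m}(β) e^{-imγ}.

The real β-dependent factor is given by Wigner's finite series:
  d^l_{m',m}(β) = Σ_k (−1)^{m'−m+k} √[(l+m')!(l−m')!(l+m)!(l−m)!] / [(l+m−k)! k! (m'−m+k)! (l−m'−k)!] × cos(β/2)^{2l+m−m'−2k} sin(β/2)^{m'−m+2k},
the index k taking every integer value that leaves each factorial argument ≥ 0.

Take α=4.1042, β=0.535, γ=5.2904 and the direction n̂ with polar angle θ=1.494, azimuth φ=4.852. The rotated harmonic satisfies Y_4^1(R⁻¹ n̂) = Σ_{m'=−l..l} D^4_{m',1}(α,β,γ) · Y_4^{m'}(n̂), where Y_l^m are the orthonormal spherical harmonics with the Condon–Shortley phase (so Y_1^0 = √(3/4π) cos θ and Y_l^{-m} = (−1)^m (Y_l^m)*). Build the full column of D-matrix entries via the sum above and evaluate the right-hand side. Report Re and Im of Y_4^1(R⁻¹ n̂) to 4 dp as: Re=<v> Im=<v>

Re=-0.0843 Im=0.2965

Need the full column D^4_{m',1} for m'=−4..4 at α=4.1042, β=0.535, γ=5.2904.
cos(β/2)=0.964435, sin(β/2)=0.264321
d^4_{-4,1}: single k=5 term ⇒ +0.008661;  D = +0.001130-0.008587i
d^4_{-3,1}: k∈[4..5] ⇒ +0.055865 -0.002518 = +0.053347;  D = +0.039431+0.035932i
d^4_{-2,1}: k∈[3..5] ⇒ +0.217909 -0.024552 +0.000369 = +0.193726;  D = -0.188904+0.042956i
d^4_{-1,1}: k∈[2..5] ⇒ +0.562213 -0.126689 +0.004758 -0.000024 = +0.440258;  D = +0.165178-0.408097i
d^4_{0,1}: k∈[1..4] ⇒ +0.917396 -0.413453 +0.031056 -0.000389 = +0.534610;  D = +0.292089+0.447763i
d^4_{1,1}: k∈[0..3] ⇒ +0.748484 -0.843320 +0.126689 -0.003172 = +0.028682;  D = -0.028669-0.000865i
d^4_{2,1}: k∈[0..2] ⇒ -0.870318 +0.326863 -0.016368 = -0.559823;  D = -0.333590+0.449577i
d^4_{3,1}: k∈[0..1] ⇒ +0.446243 -0.055865 = +0.390378;  D = +0.124370+0.370037i
d^4_{4,1}: single k=0 term ⇒ -0.115307;  D = +0.110689+0.032303i
Y_4^{m'}(θ=1.494,φ=4.852) and Σ D·Y over m':
  (+0.0011-0.0086i)·(+0.3709-0.2317i)  (+0.0394+0.0359i)·(-0.0387-0.0870i)  (-0.1889+0.0430i)·(+0.3065-0.0879i)  (+0.1652-0.4081i)·(-0.0149-0.1060i)  (+0.2921+0.4478i)·(+0.2988+0.0000i)  (-0.0287-0.0009i)·(+0.0149-0.1060i)  (-0.3336+0.4496i)·(+0.3065+0.0879i)  (+0.1244+0.3700i)·(+0.0387-0.0870i)  (+0.1107+0.0323i)·(+0.3709+0.2317i)
Y_4^1(R⁻¹ n̂) = -0.084266+0.296510i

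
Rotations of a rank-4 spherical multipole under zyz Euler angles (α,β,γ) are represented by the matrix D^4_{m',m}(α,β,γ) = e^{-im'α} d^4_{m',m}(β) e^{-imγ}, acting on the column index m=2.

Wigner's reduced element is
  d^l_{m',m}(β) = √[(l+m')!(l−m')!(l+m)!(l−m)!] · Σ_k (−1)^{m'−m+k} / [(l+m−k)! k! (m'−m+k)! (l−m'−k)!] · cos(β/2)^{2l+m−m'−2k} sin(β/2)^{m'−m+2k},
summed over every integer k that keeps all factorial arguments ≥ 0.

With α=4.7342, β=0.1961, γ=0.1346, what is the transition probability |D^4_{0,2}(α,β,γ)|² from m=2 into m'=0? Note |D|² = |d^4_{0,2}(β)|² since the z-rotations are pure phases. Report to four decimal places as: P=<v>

P=0.0074

D^4_{0,2}(4.7342,0.1961,0.1346) = e^{-i·0·4.7342}·d^4_{0,2}(0.1961)·e^{-i·2·0.1346}. Compute d first:
With c≡cos(β/2)=0.995197 and s≡sin(β/2)=0.097893, N=[24·24·720·2]^{1/2}=910.735966
The bounds max(0,m−m')=2 and min(l+m,l−m')=4 give 3 terms
  k=2: (−1)^0·910.7360/(96)·0.9952^6·0.0979^2 = +0.088324
  k=3: (−1)^1·910.7360/(36)·0.9952^4·0.0979^4 = -0.002279
  k=4: (−1)^2·910.7360/(96)·0.9952^2·0.0979^6 = +0.000008
d^4_{0,2}(0.1961) = +0.088324 -0.002279 +0.000008 = +0.086053
|D^4_{0,2}|² = |d^4_{0,2}(β)|² = (+0.086053)² = 0.007405 (the z-rotation phases have unit modulus)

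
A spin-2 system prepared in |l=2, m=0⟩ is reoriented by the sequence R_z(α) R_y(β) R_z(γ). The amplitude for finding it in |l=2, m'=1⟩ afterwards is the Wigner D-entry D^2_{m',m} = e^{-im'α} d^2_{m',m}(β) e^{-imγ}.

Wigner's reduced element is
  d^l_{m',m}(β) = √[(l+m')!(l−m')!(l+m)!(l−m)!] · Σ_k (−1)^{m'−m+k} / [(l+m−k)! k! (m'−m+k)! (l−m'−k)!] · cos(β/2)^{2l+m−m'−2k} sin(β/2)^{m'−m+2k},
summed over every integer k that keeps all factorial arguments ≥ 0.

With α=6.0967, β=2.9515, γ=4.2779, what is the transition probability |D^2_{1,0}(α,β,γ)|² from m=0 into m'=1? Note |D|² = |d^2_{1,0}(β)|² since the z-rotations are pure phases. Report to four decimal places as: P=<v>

Split into d^2_{1,0}(β=2.9515) × two z-phases.
c=cos(2.9515/2)=0.094903, s=sin(2.9515/2)=0.995486; N=√[6·1·2·2]=4.898979
Admissible k: 0..1 (factorial args all ≥0)
  k=0: (−1)^1·4.8990/(2)·0.0949^3·0.9955^1 = -0.002084
  k=1: (−1)^2·4.8990/(2)·0.0949^1·0.9955^3 = +0.229331
d^2_{1,0}(2.9515) = -0.002084 +0.229331 = +0.227247
|D^2_{1,0}|² = |d^2_{1,0}(β)|² = (+0.227247)² = 0.051641 (the z-rotation phases have unit modulus)

P=0.0516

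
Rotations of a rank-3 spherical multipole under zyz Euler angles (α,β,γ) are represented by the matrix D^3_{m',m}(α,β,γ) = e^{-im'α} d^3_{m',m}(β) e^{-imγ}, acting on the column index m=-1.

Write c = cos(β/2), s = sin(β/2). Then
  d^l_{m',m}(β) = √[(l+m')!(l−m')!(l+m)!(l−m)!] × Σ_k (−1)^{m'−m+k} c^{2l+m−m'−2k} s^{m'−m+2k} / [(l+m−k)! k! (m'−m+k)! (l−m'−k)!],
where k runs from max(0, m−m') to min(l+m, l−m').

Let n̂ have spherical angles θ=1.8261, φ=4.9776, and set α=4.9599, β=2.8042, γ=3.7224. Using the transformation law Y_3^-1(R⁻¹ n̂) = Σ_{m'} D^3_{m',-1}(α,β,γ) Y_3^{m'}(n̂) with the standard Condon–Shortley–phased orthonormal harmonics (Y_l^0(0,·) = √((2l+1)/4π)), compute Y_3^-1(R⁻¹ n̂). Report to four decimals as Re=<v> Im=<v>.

Need the full column D^3_{m',-1} for m'=−3..3 at α=4.9599, β=2.8042, γ=3.7224.
cos(β/2)=0.167897, sin(β/2)=0.985804
d^3_{-3,-1}: single k=2 term ⇒ +0.002991;  D = +0.002900-0.000733i
d^3_{-2,-1}: k∈[1..2] ⇒ +0.000416 -0.028677 = -0.028261;  D = -0.013424-0.024869i
d^3_{-1,-1}: k∈[0..2] ⇒ +0.000022 -0.006178 +0.159736 = +0.153580;  D = -0.113157+0.103838i
d^3_{0,-1}: k∈[0..2] ⇒ -0.000456 +0.047121 -0.541487 = -0.494822;  D = +0.413681+0.271508i
d^3_{1,-1}: k∈[0..2] ⇒ +0.004633 -0.212981 +0.917793 = +0.709446;  D = +0.232102-0.670404i
d^3_{2,-1}: k∈[0..1] ⇒ -0.028677 +0.494308 = +0.465631;  D = +0.463919+0.039895i
d^3_{3,-1}: single k=0 term ⇒ +0.103109;  D = +0.016603+0.101763i
Y_3^{m'}(θ=1.8261,φ=4.9776) and Σ D·Y over m':
  (+0.0029-0.0007i)·(-0.2700-0.2645i)  (-0.0134-0.0249i)·(+0.2084-0.1222i)  (-0.1132+0.1038i)·(-0.0558-0.2055i)  (+0.4137+0.2715i)·(+0.2527+0.0000i)  (+0.2321-0.6704i)·(+0.0558-0.2055i)  (+0.4639+0.0399i)·(+0.2084+0.1222i)  (+0.0166+0.1018i)·(+0.2700-0.2645i)
Y_3^-1(R⁻¹ n̂) = +0.123750+0.084926i

Re=0.1237 Im=0.0849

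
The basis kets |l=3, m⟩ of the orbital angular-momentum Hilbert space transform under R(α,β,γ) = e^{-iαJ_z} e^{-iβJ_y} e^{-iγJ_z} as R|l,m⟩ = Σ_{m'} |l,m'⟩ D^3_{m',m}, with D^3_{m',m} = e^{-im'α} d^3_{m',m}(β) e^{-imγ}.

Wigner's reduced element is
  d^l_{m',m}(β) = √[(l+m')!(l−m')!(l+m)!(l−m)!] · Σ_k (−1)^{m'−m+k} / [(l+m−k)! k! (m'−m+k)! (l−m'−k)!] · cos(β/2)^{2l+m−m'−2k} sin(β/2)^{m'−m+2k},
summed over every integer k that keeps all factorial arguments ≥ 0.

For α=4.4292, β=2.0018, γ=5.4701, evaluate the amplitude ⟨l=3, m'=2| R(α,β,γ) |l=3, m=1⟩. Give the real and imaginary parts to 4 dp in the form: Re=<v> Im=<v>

Split into d^3_{2,1}(β=2.0018) × two z-phases.
c=cos(2.0018/2)=0.539545, s=sin(2.0018/2)=0.841957; N=√[120·1·24·2]=75.894664
Admissible k: 0..1 (factorial args all ≥0)
  k=0: (−1)^1·75.8947/(24)·0.5395^5·0.8420^1 = -0.121738
  k=1: (−1)^2·75.8947/(12)·0.5395^3·0.8420^3 = +0.592901
d^3_{2,1}(2.0018) = -0.121738 +0.592901 = +0.471163
D = (-0.843850-0.536579i)·(+0.471163)·(+0.687261+0.726411i) = -0.089600-0.462565i

Re=-0.0896 Im=-0.4626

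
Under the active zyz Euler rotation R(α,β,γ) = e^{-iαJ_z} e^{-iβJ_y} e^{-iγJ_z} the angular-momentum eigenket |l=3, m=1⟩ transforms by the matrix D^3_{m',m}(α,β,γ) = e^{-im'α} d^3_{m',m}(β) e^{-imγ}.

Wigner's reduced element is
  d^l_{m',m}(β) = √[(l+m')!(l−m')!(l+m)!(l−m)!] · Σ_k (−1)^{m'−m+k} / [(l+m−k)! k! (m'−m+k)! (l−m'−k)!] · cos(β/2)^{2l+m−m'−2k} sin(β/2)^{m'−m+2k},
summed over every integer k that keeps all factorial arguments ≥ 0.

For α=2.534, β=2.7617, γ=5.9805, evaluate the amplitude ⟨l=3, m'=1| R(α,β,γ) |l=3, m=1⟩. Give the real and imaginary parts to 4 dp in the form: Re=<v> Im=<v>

First d^3_{1,1}(β=2.7617), then the phase factors e^{-i(1)α} and e^{-i(1)γ}:
c=cos(2.7617/2)=0.188806, s=sin(2.7617/2)=0.982014; N=√[24·2·24·2]=48.000000
k: max(0,(1)−(1))=0 … min(3+(1),3−(1))=2
  k=0: (−1)^0·48.0000/(48)·0.1888^6·0.9820^0 = +0.000045
  k=1: (−1)^1·48.0000/(6)·0.1888^4·0.9820^2 = -0.009804
  k=2: (−1)^2·48.0000/(8)·0.1888^2·0.9820^4 = +0.198909
d^3_{1,1}(2.7617) = +0.000045 -0.009804 +0.198909 = +0.189151
Phases: e^{-i·(1)·2.534}=-0.821025-0.570893i, e^{-i·(1)·5.9805}=+0.954539+0.298085i ⇒ D=-0.116049-0.149368i

Re=-0.1160 Im=-0.1494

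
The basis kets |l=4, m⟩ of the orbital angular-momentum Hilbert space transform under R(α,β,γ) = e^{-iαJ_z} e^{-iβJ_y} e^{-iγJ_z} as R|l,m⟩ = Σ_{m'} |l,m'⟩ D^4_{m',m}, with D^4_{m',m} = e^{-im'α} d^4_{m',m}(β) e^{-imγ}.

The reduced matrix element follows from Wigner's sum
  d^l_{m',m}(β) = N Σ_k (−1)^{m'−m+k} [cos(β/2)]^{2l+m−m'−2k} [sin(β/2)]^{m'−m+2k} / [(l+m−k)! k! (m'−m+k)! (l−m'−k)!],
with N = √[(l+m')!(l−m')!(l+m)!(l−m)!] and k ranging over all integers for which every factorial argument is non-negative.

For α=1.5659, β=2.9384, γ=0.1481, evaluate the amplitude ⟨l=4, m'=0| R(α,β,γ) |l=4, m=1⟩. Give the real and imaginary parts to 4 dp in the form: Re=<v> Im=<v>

D^4_{0,1}(1.5659,2.9384,0.1481) = e^{-i·0·1.5659}·d^4_{0,1}(2.9384)·e^{-i·1·0.1481}. Compute d first:
c=cos(2.9384/2)=0.101422, s=sin(2.9384/2)=0.994844; N=√[24·24·120·6]=643.987578
The bounds max(0,m−m')=1 and min(l+m,l−m')=4 give 4 terms
  k=1: (−1)^0·643.9876/(144)·0.1014^7·0.9948^1 = +0.000000
  k=2: (−1)^1·643.9876/(24)·0.1014^5·0.9948^3 = -0.000284
  k=3: (−1)^2·643.9876/(24)·0.1014^3·0.9948^5 = +0.027279
  k=4: (−1)^3·643.9876/(144)·0.1014^1·0.9948^7 = -0.437451
d^4_{0,1}(2.9384) = +0.000000 -0.000284 +0.027279 -0.437451 = -0.410454
Attach z-rotation phases: D = e^{-i(0)(1.5659)}·(-0.410454)·e^{-i(1)(0.1481)} = -0.405961+0.060566i

Re=-0.4060 Im=0.0606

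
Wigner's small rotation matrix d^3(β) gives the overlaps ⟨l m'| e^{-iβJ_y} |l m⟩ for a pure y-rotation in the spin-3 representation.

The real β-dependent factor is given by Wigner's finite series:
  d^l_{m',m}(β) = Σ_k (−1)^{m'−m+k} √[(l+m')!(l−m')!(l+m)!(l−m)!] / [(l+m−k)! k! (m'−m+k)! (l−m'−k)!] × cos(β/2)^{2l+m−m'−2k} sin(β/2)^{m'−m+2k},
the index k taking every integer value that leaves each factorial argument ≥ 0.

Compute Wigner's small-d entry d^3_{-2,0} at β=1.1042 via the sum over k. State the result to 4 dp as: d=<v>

d^3_{-2,0}(β=1.1042) via Wigner's sum:
c=cos(1.1042/2)=0.851425, s=sin(1.1042/2)=0.524476; N=√[1·120·6·6]=65.726707
k∈{2,3} keeps every argument non-negative
  k=2: (−1)^0·65.7267/(12)·0.8514^4·0.5245^2 = +0.791768
  k=3: (−1)^1·65.7267/(12)·0.8514^2·0.5245^4 = -0.300440
d^3_{-2,0}(1.1042) = +0.791768 -0.300440 = +0.491329

d=0.4913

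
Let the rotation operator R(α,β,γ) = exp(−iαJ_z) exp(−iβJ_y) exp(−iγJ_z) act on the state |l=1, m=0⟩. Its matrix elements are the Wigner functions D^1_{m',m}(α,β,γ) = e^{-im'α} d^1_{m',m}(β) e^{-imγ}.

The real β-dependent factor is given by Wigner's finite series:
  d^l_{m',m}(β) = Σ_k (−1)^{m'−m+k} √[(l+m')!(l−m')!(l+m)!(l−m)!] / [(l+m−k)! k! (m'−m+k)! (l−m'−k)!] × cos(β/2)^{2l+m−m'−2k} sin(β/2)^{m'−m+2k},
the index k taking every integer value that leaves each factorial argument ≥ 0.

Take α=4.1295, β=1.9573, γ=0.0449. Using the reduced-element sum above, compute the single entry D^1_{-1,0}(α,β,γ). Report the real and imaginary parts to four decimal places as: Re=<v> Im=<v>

First d^1_{-1,0}(β=1.9573), then the phase factors e^{-i(-1)α} and e^{-i(0)γ}:
With c≡cos(β/2)=0.558143 and s≡sin(β/2)=0.829745, N=[1·2·1·1]^{1/2}=1.414214
The bounds max(0,m−m')=1 and min(l+m,l−m')=1 give 1 term
  k=1: (−1)^0·1.4142/(1)·0.5581^1·0.8297^1 = +0.654945
d^1_{-1,0}(1.9573) = +0.654945
D = (-0.550438-0.834876i)·(+0.654945)·(+1.000000+0.000000i) = -0.360507-0.546798i

Re=-0.3605 Im=-0.5468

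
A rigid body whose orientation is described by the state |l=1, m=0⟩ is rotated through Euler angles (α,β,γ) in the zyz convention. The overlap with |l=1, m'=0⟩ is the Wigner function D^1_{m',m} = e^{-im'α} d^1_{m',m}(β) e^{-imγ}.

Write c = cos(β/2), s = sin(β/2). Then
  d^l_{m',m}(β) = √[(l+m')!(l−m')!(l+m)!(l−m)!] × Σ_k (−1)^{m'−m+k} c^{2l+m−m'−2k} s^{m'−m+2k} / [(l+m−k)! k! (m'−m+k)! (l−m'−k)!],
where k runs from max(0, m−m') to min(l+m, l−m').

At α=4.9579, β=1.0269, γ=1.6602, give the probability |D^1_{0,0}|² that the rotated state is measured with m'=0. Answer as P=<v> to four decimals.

Split into d^1_{0,0}(β=1.0269) × two z-phases.
With c≡cos(β/2)=0.871055 and s≡sin(β/2)=0.491185, N=[1·1·1·1]^{1/2}=1.000000
k∈{0,1} keeps every argument non-negative
  k=0: (−1)^0·1.0000/(1)·0.8711^2·0.4912^0 = +0.758737
  k=1: (−1)^1·1.0000/(1)·0.8711^0·0.4912^2 = -0.241263
d^1_{0,0}(1.0269) = +0.758737 -0.241263 = +0.517474
|D^1_{0,0}|² = |d^1_{0,0}(β)|² = (+0.517474)² = 0.267779 (the z-rotation phases have unit modulus)

P=0.2678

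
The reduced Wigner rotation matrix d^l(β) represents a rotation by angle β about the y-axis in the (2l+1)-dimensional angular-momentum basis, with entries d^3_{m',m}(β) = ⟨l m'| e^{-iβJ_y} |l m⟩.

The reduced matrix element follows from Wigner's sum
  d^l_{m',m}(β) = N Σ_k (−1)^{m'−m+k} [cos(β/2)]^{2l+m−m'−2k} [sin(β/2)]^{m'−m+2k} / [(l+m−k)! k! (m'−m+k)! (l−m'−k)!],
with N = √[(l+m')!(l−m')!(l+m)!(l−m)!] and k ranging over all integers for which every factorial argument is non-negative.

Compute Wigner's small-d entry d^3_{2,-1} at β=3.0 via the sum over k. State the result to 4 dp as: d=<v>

d=0.2187

d^3_{2,-1}(β=3.0) via Wigner's sum:
With c≡cos(β/2)=0.070737 and s≡sin(β/2)=0.997495, N=[120·1·2·24]^{1/2}=75.894664
Admissible k: 0..1 (factorial args all ≥0)
  k=0: (−1)^3·75.8947/(12)·0.0707^3·0.9975^3 = -0.002222
  k=1: (−1)^4·75.8947/(24)·0.0707^1·0.9975^5 = +0.220903
d^3_{2,-1}(3.0) = -0.002222 +0.220903 = +0.218681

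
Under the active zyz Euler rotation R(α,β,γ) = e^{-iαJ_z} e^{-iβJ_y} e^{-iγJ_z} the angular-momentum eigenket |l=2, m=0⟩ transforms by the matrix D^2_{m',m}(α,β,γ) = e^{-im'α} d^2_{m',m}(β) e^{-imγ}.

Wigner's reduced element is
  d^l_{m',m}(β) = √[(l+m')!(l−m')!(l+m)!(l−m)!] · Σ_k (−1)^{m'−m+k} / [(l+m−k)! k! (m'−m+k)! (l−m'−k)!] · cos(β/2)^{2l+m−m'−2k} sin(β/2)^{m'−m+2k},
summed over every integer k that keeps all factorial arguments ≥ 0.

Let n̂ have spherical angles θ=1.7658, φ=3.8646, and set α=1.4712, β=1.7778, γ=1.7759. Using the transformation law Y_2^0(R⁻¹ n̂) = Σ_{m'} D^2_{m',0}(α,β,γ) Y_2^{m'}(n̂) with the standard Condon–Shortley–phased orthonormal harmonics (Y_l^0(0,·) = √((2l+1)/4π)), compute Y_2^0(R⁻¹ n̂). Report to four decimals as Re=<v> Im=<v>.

Need the full column D^2_{m',0} for m'=−2..2 at α=1.4712, β=1.7778, γ=1.7759.
cos(β/2)=0.630266, sin(β/2)=0.776379
d^2_{-2,0}: single k=2 term ⇒ +0.586505;  D = -0.574907+0.116056i
d^2_{-1,0}: k∈[1..2] ⇒ +0.476126 -0.722472 = -0.246346;  D = -0.024495-0.245125i
d^2_{0,0}: k∈[0..2] ⇒ +0.157796 -0.957758 +0.363325 = -0.436637;  D = -0.436637+0.000000i
d^2_{1,0}: k∈[0..1] ⇒ -0.476126 +0.722472 = +0.246346;  D = +0.024495-0.245125i
d^2_{2,0}: single k=0 term ⇒ +0.586505;  D = -0.574907-0.116056i
Y_2^{m'}(θ=1.7658,φ=3.8646) and Σ D·Y over m':
  (-0.5749+0.1161i)·(+0.0463-0.3689i)  (-0.0245-0.2451i)·(+0.1101-0.0972i)  (-0.4366+0.0000i)·(-0.2799+0.0000i)  (+0.0245-0.2451i)·(-0.1101-0.0972i)  (-0.5749-0.1161i)·(+0.0463+0.3689i)
Y_2^0(R⁻¹ n̂) = +0.101588+0.000000i

Re=0.1016 Im=0.0000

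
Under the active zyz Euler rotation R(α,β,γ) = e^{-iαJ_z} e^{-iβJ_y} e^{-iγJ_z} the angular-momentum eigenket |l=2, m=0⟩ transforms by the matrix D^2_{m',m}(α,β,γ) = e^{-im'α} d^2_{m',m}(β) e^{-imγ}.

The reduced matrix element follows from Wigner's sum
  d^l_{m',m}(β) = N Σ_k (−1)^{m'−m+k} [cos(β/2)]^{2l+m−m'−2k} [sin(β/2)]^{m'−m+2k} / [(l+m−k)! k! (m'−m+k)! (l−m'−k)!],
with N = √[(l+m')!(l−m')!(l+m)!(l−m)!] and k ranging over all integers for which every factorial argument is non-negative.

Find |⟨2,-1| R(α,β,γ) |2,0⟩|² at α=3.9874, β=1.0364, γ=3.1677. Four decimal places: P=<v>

D^2_{-1,0}(3.9874,1.0364,3.1677) = e^{-i·-1·3.9874}·d^2_{-1,0}(1.0364)·e^{-i·0·3.1677}. Compute d first:
c=cos(1.0364/2)=0.868712, s=sin(1.0364/2)=0.495317; N=√[1·6·2·2]=4.898979
k∈{1,2} keeps every argument non-negative
  k=1: (−1)^0·4.8990/(2)·0.8687^3·0.4953^1 = +0.795402
  k=2: (−1)^1·4.8990/(2)·0.8687^1·0.4953^3 = -0.258584
d^2_{-1,0}(1.0364) = +0.795402 -0.258584 = +0.536818
|D^2_{-1,0}|² = |d^2_{-1,0}(β)|² = (+0.536818)² = 0.288174 (the z-rotation phases have unit modulus)

P=0.2882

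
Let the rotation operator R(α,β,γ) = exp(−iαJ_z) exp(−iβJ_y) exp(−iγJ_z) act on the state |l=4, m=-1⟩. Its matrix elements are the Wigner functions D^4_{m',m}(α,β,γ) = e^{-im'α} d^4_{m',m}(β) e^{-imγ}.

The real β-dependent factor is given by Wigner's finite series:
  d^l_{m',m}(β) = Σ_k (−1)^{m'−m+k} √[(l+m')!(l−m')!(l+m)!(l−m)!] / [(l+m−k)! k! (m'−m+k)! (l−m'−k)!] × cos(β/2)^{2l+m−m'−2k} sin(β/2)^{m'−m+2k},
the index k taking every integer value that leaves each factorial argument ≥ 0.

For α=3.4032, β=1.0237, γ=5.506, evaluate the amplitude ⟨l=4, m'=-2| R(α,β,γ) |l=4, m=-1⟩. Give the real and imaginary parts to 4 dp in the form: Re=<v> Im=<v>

Re=-0.1895 Im=0.0492

First d^4_{-2,-1}(β=1.0237), then the phase factors e^{-i(-2)α} and e^{-i(-1)γ}:
c=cos(1.0237/2)=0.871840, s=sin(1.0237/2)=0.489791; N=√[2·720·6·120]=1018.233765
The bounds max(0,m−m')=1 and min(l+m,l−m')=3 give 3 terms
  k=1: (−1)^0·1018.2338/(240)·0.8718^7·0.4898^1 = +0.795617
  k=2: (−1)^1·1018.2338/(48)·0.8718^5·0.4898^3 = -1.255516
  k=3: (−1)^2·1018.2338/(72)·0.8718^3·0.4898^5 = +0.264167
d^4_{-2,-1}(1.0237) = +0.795617 -1.255516 +0.264167 = -0.195732
Attach z-rotation phases: D = e^{-i(-2)(3.4032)}·(-0.195732)·e^{-i(-1)(5.506)} = -0.189453+0.049177i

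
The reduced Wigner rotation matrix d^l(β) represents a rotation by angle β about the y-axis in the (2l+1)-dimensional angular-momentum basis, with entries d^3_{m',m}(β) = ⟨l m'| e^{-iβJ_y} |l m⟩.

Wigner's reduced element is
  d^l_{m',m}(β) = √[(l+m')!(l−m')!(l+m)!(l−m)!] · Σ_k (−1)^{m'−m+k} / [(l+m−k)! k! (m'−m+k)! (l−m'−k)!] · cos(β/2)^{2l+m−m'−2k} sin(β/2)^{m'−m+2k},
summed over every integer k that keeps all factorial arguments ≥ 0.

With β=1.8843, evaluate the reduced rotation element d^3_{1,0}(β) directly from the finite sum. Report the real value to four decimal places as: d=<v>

d^3_{1,0}(β=1.8843) via Wigner's sum:
c=cos(1.8843/2)=0.588050, s=sin(1.8843/2)=0.808824; N=√[24·2·6·6]=41.569219
k∈{0,1,2} keeps every argument non-negative
  k=0: (−1)^1·41.5692/(12)·0.5881^5·0.8088^1 = -0.197023
  k=1: (−1)^2·41.5692/(4)·0.5881^3·0.8088^3 = +1.118196
  k=2: (−1)^3·41.5692/(12)·0.5881^1·0.8088^5 = -0.705141
d^3_{1,0}(1.8843) = -0.197023 +1.118196 -0.705141 = +0.216032

d=0.2160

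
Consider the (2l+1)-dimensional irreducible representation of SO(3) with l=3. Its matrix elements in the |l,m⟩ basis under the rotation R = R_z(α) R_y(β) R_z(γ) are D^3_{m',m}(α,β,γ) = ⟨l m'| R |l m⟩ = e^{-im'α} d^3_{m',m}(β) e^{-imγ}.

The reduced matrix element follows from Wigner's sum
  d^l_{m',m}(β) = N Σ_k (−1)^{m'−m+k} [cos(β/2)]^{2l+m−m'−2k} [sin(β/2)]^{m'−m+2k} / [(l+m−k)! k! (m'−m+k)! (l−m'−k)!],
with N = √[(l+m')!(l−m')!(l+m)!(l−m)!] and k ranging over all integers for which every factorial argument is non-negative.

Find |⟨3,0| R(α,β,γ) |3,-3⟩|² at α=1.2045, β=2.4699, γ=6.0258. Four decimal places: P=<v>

First d^3_{0,-3}(β=2.4699), then the phase factors e^{-i(0)α} and e^{-i(-3)γ}:
With c≡cos(β/2)=0.329568 and s≡sin(β/2)=0.944132, N=[6·6·1·720]^{1/2}=160.996894
k∈{0} keeps every argument non-negative
  k=0: (−1)^3·160.9969/(36)·0.3296^3·0.9441^3 = -0.134725
d^3_{0,-3}(2.4699) = -0.134725
|D^3_{0,-3}|² = |d^3_{0,-3}(β)|² = (-0.134725)² = 0.018151 (the z-rotation phases have unit modulus)

P=0.0182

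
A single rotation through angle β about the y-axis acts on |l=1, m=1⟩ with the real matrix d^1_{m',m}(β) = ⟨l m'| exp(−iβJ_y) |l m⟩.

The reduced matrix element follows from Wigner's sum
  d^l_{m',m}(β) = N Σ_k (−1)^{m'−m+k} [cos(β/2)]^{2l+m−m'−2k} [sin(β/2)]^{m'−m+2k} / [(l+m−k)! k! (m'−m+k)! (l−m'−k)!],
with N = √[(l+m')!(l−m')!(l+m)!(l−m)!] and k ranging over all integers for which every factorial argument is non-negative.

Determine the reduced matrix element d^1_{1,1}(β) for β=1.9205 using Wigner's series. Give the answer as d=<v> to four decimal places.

d^1_{1,1}(β=1.9205) via Wigner's sum:
With c≡cos(β/2)=0.573315 and s≡sin(β/2)=0.819335, N=[2·1·2·1]^{1/2}=2.000000
The bounds max(0,m−m')=0 and min(l+m,l−m')=0 give 1 term
  k=0: (−1)^0·2.0000/(2)·0.5733^2·0.8193^0 = +0.328690
d^1_{1,1}(1.9205) = +0.328690

d=0.3287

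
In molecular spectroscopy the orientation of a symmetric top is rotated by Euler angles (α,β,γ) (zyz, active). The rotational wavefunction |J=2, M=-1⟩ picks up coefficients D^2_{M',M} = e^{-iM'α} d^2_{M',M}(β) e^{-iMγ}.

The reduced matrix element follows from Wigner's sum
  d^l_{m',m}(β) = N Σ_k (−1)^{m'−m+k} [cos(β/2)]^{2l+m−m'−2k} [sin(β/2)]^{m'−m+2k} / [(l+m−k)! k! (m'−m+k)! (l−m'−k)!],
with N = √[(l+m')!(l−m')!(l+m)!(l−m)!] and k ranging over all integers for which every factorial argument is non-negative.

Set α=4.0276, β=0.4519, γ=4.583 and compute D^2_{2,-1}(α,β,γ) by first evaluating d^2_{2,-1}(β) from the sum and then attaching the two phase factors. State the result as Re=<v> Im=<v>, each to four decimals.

Re=0.0207 Im=-0.0071

First d^2_{2,-1}(β=0.4519), then the phase factors e^{-i(2)α} and e^{-i(-1)γ}:
c=cos(0.4519/2)=0.974582, s=sin(0.4519/2)=0.224032; N=√[24·1·1·6]=12.000000
k∈{0} keeps every argument non-negative
  k=0: (−1)^3·12.0000/(6)·0.9746^1·0.2240^3 = -0.021917
d^2_{2,-1}(0.4519) = -0.021917
Attach z-rotation phases: D = e^{-i(2)(4.0276)}·(-0.021917)·e^{-i(-1)(4.583)} = +0.020730-0.007115i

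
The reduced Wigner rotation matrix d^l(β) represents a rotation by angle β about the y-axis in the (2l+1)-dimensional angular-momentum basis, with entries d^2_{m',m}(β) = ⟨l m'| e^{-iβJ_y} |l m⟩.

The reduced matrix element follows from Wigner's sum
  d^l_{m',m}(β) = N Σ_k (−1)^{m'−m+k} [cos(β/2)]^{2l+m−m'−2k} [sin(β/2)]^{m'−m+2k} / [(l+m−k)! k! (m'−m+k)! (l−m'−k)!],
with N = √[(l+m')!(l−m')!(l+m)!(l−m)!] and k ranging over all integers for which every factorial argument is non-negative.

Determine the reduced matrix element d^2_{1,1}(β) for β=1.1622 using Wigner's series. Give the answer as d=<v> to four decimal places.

d=-0.1435

d^2_{1,1}(β=1.1622) via Wigner's sum:
c=cos(1.1622/2)=0.835859, s=sin(1.1622/2)=0.548944; N=√[6·1·6·1]=6.000000
k∈{0,1} keeps every argument non-negative
  k=0: (−1)^0·6.0000/(6)·0.8359^4·0.5489^0 = +0.488127
  k=1: (−1)^1·6.0000/(2)·0.8359^2·0.5489^2 = -0.631602
d^2_{1,1}(1.1622) = +0.488127 -0.631602 = -0.143475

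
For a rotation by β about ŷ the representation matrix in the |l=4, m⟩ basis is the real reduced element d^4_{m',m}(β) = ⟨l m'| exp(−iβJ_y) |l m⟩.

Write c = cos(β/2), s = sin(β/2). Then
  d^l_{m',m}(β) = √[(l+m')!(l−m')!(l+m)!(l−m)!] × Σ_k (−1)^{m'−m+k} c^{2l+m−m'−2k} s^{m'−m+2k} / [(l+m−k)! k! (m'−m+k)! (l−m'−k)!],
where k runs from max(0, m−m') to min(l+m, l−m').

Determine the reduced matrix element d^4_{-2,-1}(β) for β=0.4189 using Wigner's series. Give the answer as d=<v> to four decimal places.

d=0.5901

d^4_{-2,-1}(β=0.4189) via Wigner's sum:
Half-angle: c=0.978145, s=0.207922. N=√(2·720·6·120)=1018.233765
Admissible k: 1..3 (factorial args all ≥0)
  k=1: (−1)^0·1018.2338/(240)·0.9781^7·0.2079^1 = +0.755719
  k=2: (−1)^1·1018.2338/(48)·0.9781^5·0.2079^3 = -0.170736
  k=3: (−1)^2·1018.2338/(72)·0.9781^3·0.2079^5 = +0.005143
d^4_{-2,-1}(0.4189) = +0.755719 -0.170736 +0.005143 = +0.590127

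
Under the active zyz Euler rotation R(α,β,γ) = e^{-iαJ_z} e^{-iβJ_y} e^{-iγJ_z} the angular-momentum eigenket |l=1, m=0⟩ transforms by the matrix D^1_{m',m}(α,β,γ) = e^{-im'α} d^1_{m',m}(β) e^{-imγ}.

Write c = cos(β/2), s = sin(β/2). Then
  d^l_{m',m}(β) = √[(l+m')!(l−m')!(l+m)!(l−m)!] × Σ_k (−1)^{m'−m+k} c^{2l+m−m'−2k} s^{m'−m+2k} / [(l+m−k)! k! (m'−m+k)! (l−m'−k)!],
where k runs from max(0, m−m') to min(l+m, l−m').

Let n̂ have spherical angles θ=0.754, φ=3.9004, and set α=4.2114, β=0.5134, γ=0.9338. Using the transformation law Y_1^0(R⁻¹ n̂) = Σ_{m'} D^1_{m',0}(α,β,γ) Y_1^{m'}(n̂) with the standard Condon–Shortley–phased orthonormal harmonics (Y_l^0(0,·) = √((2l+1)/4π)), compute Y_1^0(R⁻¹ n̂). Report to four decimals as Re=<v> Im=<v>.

Need the full column D^1_{m',0} for m'=−1..1 at α=4.2114, β=0.5134, γ=0.9338.
cos(β/2)=0.967233, sin(β/2)=0.253890
d^1_{-1,0}: single k=1 term ⇒ +0.347290;  D = -0.166801-0.304611i
d^1_{0,0}: k∈[0..1] ⇒ +0.935540 -0.064460 = +0.871080;  D = +0.871080+0.000000i
d^1_{1,0}: single k=0 term ⇒ -0.347290;  D = +0.166801-0.304611i
Y_1^{m'}(θ=0.754,φ=3.9004) and Σ D·Y over m':
  (-0.1668-0.3046i)·(-0.1716+0.1627i)  (+0.8711+0.0000i)·(+0.3562+0.0000i)  (+0.1668-0.3046i)·(+0.1716+0.1627i)
Y_1^0(R⁻¹ n̂) = +0.466648+0.000000i

Re=0.4666 Im=0.0000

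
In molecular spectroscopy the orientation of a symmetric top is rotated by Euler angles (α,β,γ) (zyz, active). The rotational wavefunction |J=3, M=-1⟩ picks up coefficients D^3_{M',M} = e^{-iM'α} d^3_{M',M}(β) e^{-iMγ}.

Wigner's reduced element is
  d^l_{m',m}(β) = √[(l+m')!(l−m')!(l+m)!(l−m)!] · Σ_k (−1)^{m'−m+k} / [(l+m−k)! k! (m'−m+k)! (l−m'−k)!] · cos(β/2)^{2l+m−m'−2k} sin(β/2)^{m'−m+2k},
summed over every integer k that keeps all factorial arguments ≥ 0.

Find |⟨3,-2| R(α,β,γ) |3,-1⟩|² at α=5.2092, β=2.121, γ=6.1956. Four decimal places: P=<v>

P=0.1705

First d^3_{-2,-1}(β=2.121), then the phase factors e^{-i(-2)α} and e^{-i(-1)γ}:
c=cos(2.121/2)=0.488436, s=sin(2.121/2)=0.872600; N=√[1·120·2·24]=75.894664
k: max(0,(-1)−(-2))=1 … min(3+(-1),3−(-2))=2
  k=1: (−1)^0·75.8947/(24)·0.4884^5·0.8726^1 = +0.076710
  k=2: (−1)^1·75.8947/(12)·0.4884^3·0.8726^3 = -0.489664
d^3_{-2,-1}(2.121) = +0.076710 -0.489664 = -0.412954
|D^3_{-2,-1}|² = |d^3_{-2,-1}(β)|² = (-0.412954)² = 0.170531 (the z-rotation phases have unit modulus)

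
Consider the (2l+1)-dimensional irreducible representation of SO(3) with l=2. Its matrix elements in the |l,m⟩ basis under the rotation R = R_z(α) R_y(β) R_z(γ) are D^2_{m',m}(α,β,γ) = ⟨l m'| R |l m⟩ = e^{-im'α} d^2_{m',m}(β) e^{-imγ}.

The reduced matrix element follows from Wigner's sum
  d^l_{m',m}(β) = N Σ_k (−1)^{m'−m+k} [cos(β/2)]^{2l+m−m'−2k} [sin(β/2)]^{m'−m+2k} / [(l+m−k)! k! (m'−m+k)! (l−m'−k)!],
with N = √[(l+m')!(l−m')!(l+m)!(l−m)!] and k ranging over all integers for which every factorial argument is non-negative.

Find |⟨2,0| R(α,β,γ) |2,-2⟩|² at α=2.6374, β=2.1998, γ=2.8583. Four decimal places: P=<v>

Split into d^2_{0,-2}(β=2.1998) × two z-phases.
With c≡cos(β/2)=0.453685 and s≡sin(β/2)=0.891162, N=[2·2·1·24]^{1/2}=9.797959
The bounds max(0,m−m')=0 and min(l+m,l−m')=0 give 1 term
  k=0: (−1)^2·9.7980/(4)·0.4537^2·0.8912^2 = +0.400404
d^2_{0,-2}(2.1998) = +0.400404
|D^2_{0,-2}|² = |d^2_{0,-2}(β)|² = (+0.400404)² = 0.160323 (the z-rotation phases have unit modulus)

P=0.1603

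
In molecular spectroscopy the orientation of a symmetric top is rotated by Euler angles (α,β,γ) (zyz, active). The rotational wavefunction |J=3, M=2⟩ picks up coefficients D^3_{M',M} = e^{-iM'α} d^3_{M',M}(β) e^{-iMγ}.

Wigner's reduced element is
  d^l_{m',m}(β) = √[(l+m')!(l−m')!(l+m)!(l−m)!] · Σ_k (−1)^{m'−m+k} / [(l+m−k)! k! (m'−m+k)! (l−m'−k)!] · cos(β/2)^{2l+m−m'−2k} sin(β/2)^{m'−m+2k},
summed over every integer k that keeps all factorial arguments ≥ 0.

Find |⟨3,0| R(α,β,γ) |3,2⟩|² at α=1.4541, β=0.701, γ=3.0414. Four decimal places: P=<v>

First d^3_{0,2}(β=0.701), then the phase factors e^{-i(0)α} and e^{-i(2)γ}:
Half-angle: c=0.939201, s=0.343367. N=√(6·6·120·1)=65.726707
Admissible k: 2..3 (factorial args all ≥0)
  k=2: (−1)^0·65.7267/(12)·0.9392^4·0.3434^2 = +0.502474
  k=3: (−1)^1·65.7267/(12)·0.9392^2·0.3434^4 = -0.067161
d^3_{0,2}(0.701) = +0.502474 -0.067161 = +0.435313
|D^3_{0,2}|² = |d^3_{0,2}(β)|² = (+0.435313)² = 0.189498 (the z-rotation phases have unit modulus)

P=0.1895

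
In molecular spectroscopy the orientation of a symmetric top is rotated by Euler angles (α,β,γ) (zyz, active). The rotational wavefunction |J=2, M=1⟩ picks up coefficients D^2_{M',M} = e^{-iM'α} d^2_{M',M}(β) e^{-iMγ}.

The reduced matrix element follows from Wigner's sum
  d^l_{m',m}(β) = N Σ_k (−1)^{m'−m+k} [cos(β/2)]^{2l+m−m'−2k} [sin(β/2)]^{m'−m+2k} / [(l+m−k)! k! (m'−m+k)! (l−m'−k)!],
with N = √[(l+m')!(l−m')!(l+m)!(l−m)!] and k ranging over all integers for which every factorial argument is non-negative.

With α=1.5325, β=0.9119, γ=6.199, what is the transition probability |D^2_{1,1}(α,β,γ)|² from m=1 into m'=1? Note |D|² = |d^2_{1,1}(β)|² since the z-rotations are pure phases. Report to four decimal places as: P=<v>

P=0.0327

First d^2_{1,1}(β=0.9119), then the phase factors e^{-i(1)α} and e^{-i(1)γ}:
With c≡cos(β/2)=0.897843 and s≡sin(β/2)=0.440315, N=[6·1·6·1]^{1/2}=6.000000
The bounds max(0,m−m')=0 and min(l+m,l−m')=1 give 2 terms
  k=0: (−1)^0·6.0000/(6)·0.8978^4·0.4403^0 = +0.649833
  k=1: (−1)^1·6.0000/(2)·0.8978^2·0.4403^2 = -0.468867
d^2_{1,1}(0.9119) = +0.649833 -0.468867 = +0.180966
|D^2_{1,1}|² = |d^2_{1,1}(β)|² = (+0.180966)² = 0.032749 (the z-rotation phases have unit modulus)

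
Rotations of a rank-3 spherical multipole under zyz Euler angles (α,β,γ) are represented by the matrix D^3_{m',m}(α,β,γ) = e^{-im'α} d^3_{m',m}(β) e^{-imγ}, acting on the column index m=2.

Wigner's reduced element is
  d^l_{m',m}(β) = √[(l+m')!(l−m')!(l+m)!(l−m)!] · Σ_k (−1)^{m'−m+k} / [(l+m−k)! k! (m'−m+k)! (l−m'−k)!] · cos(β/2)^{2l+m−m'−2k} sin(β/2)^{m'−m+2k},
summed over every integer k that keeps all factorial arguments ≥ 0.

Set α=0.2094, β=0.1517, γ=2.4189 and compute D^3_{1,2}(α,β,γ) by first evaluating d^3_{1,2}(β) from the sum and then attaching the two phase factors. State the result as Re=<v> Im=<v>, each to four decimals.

Re=0.0767 Im=0.2205

D^3_{1,2}(0.2094,0.1517,2.4189) = e^{-i·1·0.2094}·d^3_{1,2}(0.1517)·e^{-i·2·2.4189}. Compute d first:
With c≡cos(β/2)=0.997125 and s≡sin(β/2)=0.075777, N=[24·2·120·1]^{1/2}=75.894664
Admissible k: 1..2 (factorial args all ≥0)
  k=1: (−1)^0·75.8947/(24)·0.9971^5·0.0758^1 = +0.236204
  k=2: (−1)^1·75.8947/(12)·0.9971^3·0.0758^3 = -0.002728
d^3_{1,2}(0.1517) = +0.236204 -0.002728 = +0.233475
Attach z-rotation phases: D = e^{-i(1)(0.2094)}·(+0.233475)·e^{-i(2)(2.4189)} = +0.076718+0.220511i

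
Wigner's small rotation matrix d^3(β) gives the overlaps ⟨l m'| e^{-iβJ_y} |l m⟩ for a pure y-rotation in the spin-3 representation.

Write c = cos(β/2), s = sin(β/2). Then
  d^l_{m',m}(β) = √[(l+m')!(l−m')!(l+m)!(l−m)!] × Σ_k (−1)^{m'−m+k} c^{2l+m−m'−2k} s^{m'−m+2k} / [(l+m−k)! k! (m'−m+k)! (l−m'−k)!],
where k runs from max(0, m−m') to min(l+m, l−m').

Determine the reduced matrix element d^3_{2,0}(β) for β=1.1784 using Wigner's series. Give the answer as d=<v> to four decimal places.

d=0.4471

d^3_{2,0}(β=1.1784) via Wigner's sum:
c=cos(1.1784/2)=0.831386, s=sin(1.1784/2)=0.555696; N=√[120·1·6·6]=65.726707
k: max(0,(0)−(2))=0 … min(3+(0),3−(2))=1
  k=0: (−1)^2·65.7267/(12)·0.8314^4·0.5557^2 = +0.808063
  k=1: (−1)^3·65.7267/(12)·0.8314^2·0.5557^4 = -0.361006
d^3_{2,0}(1.1784) = +0.808063 -0.361006 = +0.447056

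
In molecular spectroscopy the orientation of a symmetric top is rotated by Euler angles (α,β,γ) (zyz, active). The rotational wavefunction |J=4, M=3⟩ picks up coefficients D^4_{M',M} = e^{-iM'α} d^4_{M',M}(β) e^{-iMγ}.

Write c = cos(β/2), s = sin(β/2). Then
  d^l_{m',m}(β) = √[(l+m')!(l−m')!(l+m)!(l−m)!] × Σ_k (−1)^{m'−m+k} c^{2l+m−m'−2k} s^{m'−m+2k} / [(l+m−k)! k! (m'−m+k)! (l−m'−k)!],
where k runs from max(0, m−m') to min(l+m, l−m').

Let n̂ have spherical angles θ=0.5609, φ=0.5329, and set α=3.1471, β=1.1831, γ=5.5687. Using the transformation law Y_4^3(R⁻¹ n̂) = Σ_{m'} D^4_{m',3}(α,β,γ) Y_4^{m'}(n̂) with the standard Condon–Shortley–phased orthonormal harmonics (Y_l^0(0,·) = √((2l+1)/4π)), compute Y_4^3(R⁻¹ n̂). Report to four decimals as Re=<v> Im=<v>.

Need the full column D^4_{m',3} for m'=−4..4 at α=3.1471, β=1.1831, γ=5.5687.
cos(β/2)=0.830077, sin(β/2)=0.557648
d^4_{-4,3}: single k=7 term ⇒ +0.039372;  D = -0.022058+0.032613i
d^4_{-3,3}: k∈[6..7] ⇒ +0.145043 -0.009352 = +0.135692;  D = +0.075401-0.112813i
d^4_{-2,3}: k∈[5..6] ⇒ +0.346213 -0.052084 = +0.294128;  D = -0.162092+0.245434i
d^4_{-1,3}: k∈[4..5] ⇒ +0.607344 -0.164464 = +0.442880;  D = +0.242030-0.370897i
d^4_{0,3}: k∈[3..4] ⇒ +0.808608 -0.364940 = +0.443668;  D = -0.240410+0.372886i
d^4_{1,3}: k∈[2..3] ⇒ +0.807425 -0.607344 = +0.200081;  D = +0.107490-0.168755i
d^4_{2,3}: k∈[1..2] ⇒ +0.566571 -0.767113 = -0.200542;  D = +0.106804-0.169735i
d^4_{3,3}: k∈[0..1] ⇒ +0.225397 -0.712082 = -0.486685;  D = -0.256926+0.413342i
d^4_{4,3}: single k=0 term ⇒ -0.428287;  D = +0.224090-0.364984i
Y_4^{m'}(θ=0.5609,φ=0.5329) and Σ D·Y over m':
  (-0.0221+0.0326i)·(-0.0188-0.0300i)  (+0.0754-0.1128i)·(-0.0045-0.1595i)  (-0.1621+0.2454i)·(+0.1841-0.3330i)  (+0.2420-0.3709i)·(+0.3706-0.2186i)  (-0.2404+0.3729i)·(-0.0546+0.0000i)  (+0.1075-0.1688i)·(-0.3706-0.2186i)  (+0.1068-0.1697i)·(+0.1841+0.3330i)  (-0.2569+0.4133i)·(+0.0045-0.1595i)  (+0.2241-0.3650i)·(-0.0188+0.0300i)
Y_4^3(R⁻¹ n̂) = +0.127656-0.023281i

Re=0.1277 Im=-0.0233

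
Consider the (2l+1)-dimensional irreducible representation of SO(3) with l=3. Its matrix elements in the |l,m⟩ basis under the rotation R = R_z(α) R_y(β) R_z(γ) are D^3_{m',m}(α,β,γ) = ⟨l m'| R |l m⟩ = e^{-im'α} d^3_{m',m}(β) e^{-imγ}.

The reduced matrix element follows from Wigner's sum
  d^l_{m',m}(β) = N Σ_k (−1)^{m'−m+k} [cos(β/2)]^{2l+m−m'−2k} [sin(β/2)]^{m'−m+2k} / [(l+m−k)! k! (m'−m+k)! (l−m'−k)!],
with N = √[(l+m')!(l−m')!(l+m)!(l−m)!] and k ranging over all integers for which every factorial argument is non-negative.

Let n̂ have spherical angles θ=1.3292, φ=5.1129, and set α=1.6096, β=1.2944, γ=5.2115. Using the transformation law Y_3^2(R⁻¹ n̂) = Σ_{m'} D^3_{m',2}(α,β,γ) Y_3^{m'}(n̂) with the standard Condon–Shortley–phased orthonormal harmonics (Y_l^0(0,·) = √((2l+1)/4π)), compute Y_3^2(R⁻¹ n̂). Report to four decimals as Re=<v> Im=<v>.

Need the full column D^3_{m',2} for m'=−3..3 at α=1.6096, β=1.2944, γ=5.2115.
cos(β/2)=0.797775, sin(β/2)=0.602955
d^3_{-3,2}: single k=5 term ⇒ +0.155733;  D = +0.120209+0.099008i
d^3_{-2,2}: k∈[4..5] ⇒ +0.420601 -0.048052 = +0.372550;  D = +0.225516-0.296540i
d^3_{-1,2}: k∈[3..4] ⇒ +0.703925 -0.201050 = +0.502874;  D = -0.411783-0.288648i
d^3_{0,2}: k∈[2..3] ⇒ +0.806589 -0.460746 = +0.345844;  D = -0.187377+0.290685i
d^3_{1,2}: k∈[1..2] ⇒ +0.616152 -0.703925 = -0.087773;  D = -0.075564-0.044658i
d^3_{2,2}: k∈[0..1] ⇒ +0.257800 -0.736312 = -0.478512;  D = -0.227294+0.421083i
d^3_{3,2}: single k=0 term ⇒ -0.477269;  D = +0.428468+0.210240i
Y_3^{m'}(θ=1.3292,φ=5.1129) and Σ D·Y over m':
  (+0.1202+0.0990i)·(-0.3562-0.1378i)  (+0.2255-0.2965i)·(-0.1604+0.1655i)  (-0.4118-0.2886i)·(-0.0873-0.2063i)  (-0.1874+0.2907i)·(-0.2423+0.0000i)  (-0.0756-0.0447i)·(+0.0873-0.2063i)  (-0.2273+0.4211i)·(-0.1604-0.1655i)  (+0.4285+0.2102i)·(+0.3562-0.1378i)
Y_3^2(R⁻¹ n̂) = +0.277509+0.070351i

Re=0.2775 Im=0.0704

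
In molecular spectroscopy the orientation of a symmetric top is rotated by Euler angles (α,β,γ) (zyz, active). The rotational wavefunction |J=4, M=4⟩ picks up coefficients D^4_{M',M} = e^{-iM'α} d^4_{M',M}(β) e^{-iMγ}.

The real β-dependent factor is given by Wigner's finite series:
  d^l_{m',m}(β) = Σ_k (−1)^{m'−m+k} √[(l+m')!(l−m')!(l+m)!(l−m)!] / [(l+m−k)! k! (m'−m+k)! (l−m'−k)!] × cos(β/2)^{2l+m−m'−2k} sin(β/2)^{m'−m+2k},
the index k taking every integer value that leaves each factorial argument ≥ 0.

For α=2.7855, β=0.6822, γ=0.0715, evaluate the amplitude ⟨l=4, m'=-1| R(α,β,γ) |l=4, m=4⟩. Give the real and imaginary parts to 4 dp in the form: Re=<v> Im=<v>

Split into d^4_{-1,4}(β=0.6822) × two z-phases.
Half-angle: c=0.942387, s=0.334524. N=√(6·120·40320·1)=5387.986637
Admissible k: 5..5 (factorial args all ≥0)
  k=5: (−1)^0·5387.9866/(720)·0.9424^3·0.3345^5 = +0.026237
d^4_{-1,4}(0.6822) = +0.026237
D = (-0.937266+0.348615i)·(+0.026237)·(+0.959380-0.282117i) = -0.021012+0.015713i

Re=-0.0210 Im=0.0157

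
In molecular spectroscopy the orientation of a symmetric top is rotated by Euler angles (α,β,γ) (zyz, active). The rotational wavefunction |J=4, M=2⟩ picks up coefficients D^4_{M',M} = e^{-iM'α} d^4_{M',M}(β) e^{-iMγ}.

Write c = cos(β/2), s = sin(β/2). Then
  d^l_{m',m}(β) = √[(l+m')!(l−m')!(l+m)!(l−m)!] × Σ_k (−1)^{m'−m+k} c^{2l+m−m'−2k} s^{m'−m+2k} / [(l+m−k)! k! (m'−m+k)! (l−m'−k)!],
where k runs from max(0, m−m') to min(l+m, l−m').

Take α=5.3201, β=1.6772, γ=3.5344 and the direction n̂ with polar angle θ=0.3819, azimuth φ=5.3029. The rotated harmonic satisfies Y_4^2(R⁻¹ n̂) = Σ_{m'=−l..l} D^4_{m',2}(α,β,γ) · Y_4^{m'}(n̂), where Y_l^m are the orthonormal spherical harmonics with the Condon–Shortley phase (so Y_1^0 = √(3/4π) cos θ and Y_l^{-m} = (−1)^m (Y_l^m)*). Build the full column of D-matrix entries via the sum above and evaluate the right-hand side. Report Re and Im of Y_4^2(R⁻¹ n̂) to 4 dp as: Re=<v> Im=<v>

Re=-0.1070 Im=0.1042

Need the full column D^4_{m',2} for m'=−4..4 at α=5.3201, β=1.6772, γ=3.5344.
cos(β/2)=0.668505, sin(β/2)=0.743708
d^4_{-4,2}: single k=6 term ⇒ +0.400131;  D = -0.029755+0.399023i
d^4_{-3,2}: k∈[5..6] ⇒ +0.762976 -0.314764 = +0.448211;  D = -0.385975+0.227852i
d^4_{-2,2}: k∈[4..6] ⇒ +0.916471 -0.907412 +0.093588 = +0.102647;  D = -0.093310-0.042772i
d^4_{-1,2}: k∈[3..5] ⇒ +0.776684 -1.441889 +0.356909 = -0.308295;  D = +0.054558+0.303429i
d^4_{0,2}: k∈[2..4] ⇒ +0.468331 -1.545672 +0.717372 = -0.359969;  D = -0.254481+0.254592i
d^4_{1,2}: k∈[1..3] ⇒ +0.188265 -1.165026 +0.961259 = -0.015502;  D = -0.015259-0.002737i
d^4_{2,2}: k∈[0..2] ⇒ +0.039887 -0.592397 +0.916471 = +0.363961;  D = +0.151804+0.330792i
d^4_{3,2}: k∈[0..1] ⇒ -0.166034 +0.616474 = +0.450440;  D = -0.228817+0.387993i
d^4_{4,2}: single k=0 term ⇒ +0.261222;  D = -0.260491+0.019538i
Y_4^{m'}(θ=0.3819,φ=5.3029) and Σ D·Y over m':
  (-0.0298+0.3990i)·(-0.0061-0.0060i)  (-0.3860+0.2279i)·(-0.0589+0.0120i)  (-0.0933-0.0428i)·(-0.0888+0.2161i)  (+0.0546+0.3034i)·(+0.2758+0.4115i)  (-0.2545+0.2546i)·(+0.3300+0.0000i)  (-0.0153-0.0027i)·(-0.2758+0.4115i)  (+0.1518+0.3308i)·(-0.0888-0.2161i)  (-0.2288+0.3880i)·(+0.0589+0.0120i)  (-0.2605+0.0195i)·(-0.0061+0.0060i)
Y_4^2(R⁻¹ n̂) = -0.107006+0.104237i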